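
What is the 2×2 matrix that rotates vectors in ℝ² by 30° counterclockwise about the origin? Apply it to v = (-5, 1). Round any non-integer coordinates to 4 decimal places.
R = [[√3/2, -1/2], [1/2, √3/2]]; R·v = (-4.8301, -1.6340)

A counterclockwise rotation by angle θ in ℝ² has matrix R(θ) = [[cos θ, -sin θ], [sin θ, cos θ]].
For θ = 30°: cos θ = √3/2, sin θ = 1/2.
R(30°) = [[√3/2, -1/2], [1/2, √3/2]].
R·v = [√3/2·-5 + (-1/2)·1, 1/2·-5 + √3/2·1] = (-4.8301, -1.6340).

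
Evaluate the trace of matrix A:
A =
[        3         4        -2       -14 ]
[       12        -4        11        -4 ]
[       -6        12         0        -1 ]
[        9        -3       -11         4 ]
tr(A) = 3 - 4 + 0 + 4 = 3

The trace of a square matrix is the sum of its diagonal entries.
Diagonal entries of A: A[0][0] = 3, A[1][1] = -4, A[2][2] = 0, A[3][3] = 4.
tr(A) = 3 - 4 + 0 + 4 = 3.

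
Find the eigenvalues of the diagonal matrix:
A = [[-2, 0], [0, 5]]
λ₁ = -2, λ₂ = 5

The characteristic polynomial of A is det(A - λI) = (-2 - λ)(5 - λ) = 0.
The roots are λ = -2 and λ = 5, so the eigenvalues are the diagonal entries.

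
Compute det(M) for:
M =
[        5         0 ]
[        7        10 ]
det(M) = 50

For a 2×2 matrix [[a, b], [c, d]], det = a*d - b*c.
det(M) = (5)*(10) - (0)*(7) = 50 - 0 = 50.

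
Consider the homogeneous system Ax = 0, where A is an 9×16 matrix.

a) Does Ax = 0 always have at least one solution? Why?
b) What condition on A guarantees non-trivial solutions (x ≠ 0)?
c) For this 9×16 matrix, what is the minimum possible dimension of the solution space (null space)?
a) Yes, x = 0 is always a solution. b) When A has linearly dependent columns (rank < n). c) Minimum nullity = 7.

a) x = 0 satisfies A·0 = 0, so the zero vector is always a solution.
b) Non-trivial solutions exist iff the columns of A are linearly dependent, equivalently rank(A) < n (the number of columns).
c) By rank-nullity, rank(A) + nullity(A) = n = 16. Since A has only 9 rows, rank(A) ≤ 9, so nullity(A) ≥ 16 - 9 = 7.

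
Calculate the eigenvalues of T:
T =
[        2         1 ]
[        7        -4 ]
λ = -5, 3

Solve det(T - λI) = 0. For a 2×2 matrix the characteristic equation is λ² - (trace)λ + det = 0.
trace(T) = a + d = 2 - 4 = -2.
det(T) = a*d - b*c = (2)*(-4) - (1)*(7) = -8 - 7 = -15.
Characteristic equation: λ² - (-2)λ + (-15) = 0.
Discriminant = (-2)² - 4*(-15) = 4 + 60 = 64.
λ = (-2 ± √64) / 2 = (-2 ± 8) / 2 = -5, 3.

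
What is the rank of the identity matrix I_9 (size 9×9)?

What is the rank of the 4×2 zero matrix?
rank(I_9) = 9, rank(0) = 0

The identity I_9 has 9 columns that are the standard basis vectors e_1, …, e_9. These are linearly independent, so all 9 columns are pivots and rank(I_9) = 9.
The 4×2 zero matrix has every entry zero, so every row is the zero row and there are no pivots; rank(0) = 0.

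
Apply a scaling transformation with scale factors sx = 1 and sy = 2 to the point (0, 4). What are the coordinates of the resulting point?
(0, 8)

Scaling matrix:
[[1, 0], [0, 2]]
Result: (0 × 1, 4 × 2) = (0, 8)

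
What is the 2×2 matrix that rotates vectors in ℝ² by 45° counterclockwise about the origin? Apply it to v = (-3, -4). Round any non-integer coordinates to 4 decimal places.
R = [[√2/2, -√2/2], [√2/2, √2/2]]; R·v = (0.7071, -4.9497)

A counterclockwise rotation by angle θ in ℝ² has matrix R(θ) = [[cos θ, -sin θ], [sin θ, cos θ]].
For θ = 45°: cos θ = √2/2, sin θ = √2/2.
R(45°) = [[√2/2, -√2/2], [√2/2, √2/2]].
R·v = [√2/2·-3 + (-√2/2)·-4, √2/2·-3 + √2/2·-4] = (0.7071, -4.9497).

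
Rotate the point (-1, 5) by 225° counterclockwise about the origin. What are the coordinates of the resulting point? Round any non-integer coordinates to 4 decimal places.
(4.2426, -2.8284)

Rotation matrix R(θ) = [[cos θ, -sin θ], [sin θ, cos θ]]; for θ = 225°:
R = [[-√2/2, √2/2], [-√2/2, -√2/2]]
Result: R × [-1, 5]ᵀ = [-√2/2·-1 + (√2/2)·5, -√2/2·-1 + (-√2/2)·5]ᵀ = (4.2426, -2.8284)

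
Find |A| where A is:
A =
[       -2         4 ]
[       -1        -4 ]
det(A) = 12

For a 2×2 matrix [[a, b], [c, d]], det = a*d - b*c.
det(A) = (-2)*(-4) - (4)*(-1) = 8 + 4 = 12.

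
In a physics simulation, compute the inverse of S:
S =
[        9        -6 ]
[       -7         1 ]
det(S) = -33
S⁻¹ =
[    -1/33     -2/11 ]
[    -7/33     -3/11 ]

For a 2×2 matrix S = [[a, b], [c, d]] with det(S) ≠ 0, S⁻¹ = (1/det(S)) * [[d, -b], [-c, a]].
det(S) = (9)*(1) - (-6)*(-7) = 9 - 42 = -33.
S⁻¹ = (1/-33) * [[1, 6], [7, 9]].
Dividing each entry by -33 and reducing:
S⁻¹ =
[    -1/33     -2/11 ]
[    -7/33     -3/11 ]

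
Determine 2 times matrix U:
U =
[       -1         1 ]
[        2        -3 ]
2U =
[       -2         2 ]
[        4        -6 ]

Scalar multiplication is elementwise: (2U)[i][j] = 2 * U[i][j].
  (2U)[0][0] = 2 * (-1) = -2
  (2U)[0][1] = 2 * (1) = 2
  (2U)[1][0] = 2 * (2) = 4
  (2U)[1][1] = 2 * (-3) = -6
2U =
[       -2         2 ]
[        4        -6 ]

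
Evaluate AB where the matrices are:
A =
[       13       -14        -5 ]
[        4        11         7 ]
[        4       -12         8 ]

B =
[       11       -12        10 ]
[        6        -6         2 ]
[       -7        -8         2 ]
AB =
[       94       -32        92 ]
[       61      -170        76 ]
[      -84       -40        32 ]

Matrix multiplication: (AB)[i][j] = sum over k of A[i][k] * B[k][j].
  (AB)[0][0] = (13)*(11) + (-14)*(6) + (-5)*(-7) = 94
  (AB)[0][1] = (13)*(-12) + (-14)*(-6) + (-5)*(-8) = -32
  (AB)[0][2] = (13)*(10) + (-14)*(2) + (-5)*(2) = 92
  (AB)[1][0] = (4)*(11) + (11)*(6) + (7)*(-7) = 61
  (AB)[1][1] = (4)*(-12) + (11)*(-6) + (7)*(-8) = -170
  (AB)[1][2] = (4)*(10) + (11)*(2) + (7)*(2) = 76
  (AB)[2][0] = (4)*(11) + (-12)*(6) + (8)*(-7) = -84
  (AB)[2][1] = (4)*(-12) + (-12)*(-6) + (8)*(-8) = -40
  (AB)[2][2] = (4)*(10) + (-12)*(2) + (8)*(2) = 32
AB =
[       94       -32        92 ]
[       61      -170        76 ]
[      -84       -40        32 ]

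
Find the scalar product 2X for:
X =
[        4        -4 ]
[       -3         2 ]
2X =
[        8        -8 ]
[       -6         4 ]

Scalar multiplication is elementwise: (2X)[i][j] = 2 * X[i][j].
  (2X)[0][0] = 2 * (4) = 8
  (2X)[0][1] = 2 * (-4) = -8
  (2X)[1][0] = 2 * (-3) = -6
  (2X)[1][1] = 2 * (2) = 4
2X =
[        8        -8 ]
[       -6         4 ]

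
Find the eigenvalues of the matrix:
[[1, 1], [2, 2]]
λ = 0 and λ = 3

Characteristic equation: det(A - λI) = 0
λ² - (trace)λ + (det) = 0
λ² - (3)λ + (0) = 0
λ² - 3λ + 0 = 0
Solving: λ = 0, 3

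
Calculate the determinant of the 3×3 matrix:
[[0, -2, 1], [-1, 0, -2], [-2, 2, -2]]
-6

Expansion along first row:
det = 0·det([[0,-2],[2,-2]]) - -2·det([[-1,-2],[-2,-2]]) + 1·det([[-1,0],[-2,2]])
    = 0·(0·-2 - -2·2) - -2·(-1·-2 - -2·-2) + 1·(-1·2 - 0·-2)
    = 0·4 - -2·-2 + 1·-2
    = 0 + -4 + -2 = -6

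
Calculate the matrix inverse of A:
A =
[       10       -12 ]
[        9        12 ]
det(A) = 228
A⁻¹ =
[     1/19      1/19 ]
[    -3/76     5/114 ]

For a 2×2 matrix A = [[a, b], [c, d]] with det(A) ≠ 0, A⁻¹ = (1/det(A)) * [[d, -b], [-c, a]].
det(A) = (10)*(12) - (-12)*(9) = 120 + 108 = 228.
A⁻¹ = (1/228) * [[12, 12], [-9, 10]].
Dividing each entry by 228 and reducing:
A⁻¹ =
[     1/19      1/19 ]
[    -3/76     5/114 ]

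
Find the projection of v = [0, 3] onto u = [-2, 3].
[-18/13, 27/13]

The projection of v onto u is proj_u(v) = ((v·u) / (u·u)) · u.
v·u = (0)*(-2) + (3)*(3) = 9.
u·u = (-2)*(-2) + (3)*(3) = 13.
coefficient = 9 / 13 = 9/13.
proj_u(v) = 9/13 · [-2, 3] = [-18/13, 27/13].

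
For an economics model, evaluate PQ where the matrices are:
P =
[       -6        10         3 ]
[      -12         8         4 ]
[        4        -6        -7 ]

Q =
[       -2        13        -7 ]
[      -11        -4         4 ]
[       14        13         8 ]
PQ =
[      -56       -79       106 ]
[       -8      -136       148 ]
[      -40       -15      -108 ]

Matrix multiplication: (PQ)[i][j] = sum over k of P[i][k] * Q[k][j].
  (PQ)[0][0] = (-6)*(-2) + (10)*(-11) + (3)*(14) = -56
  (PQ)[0][1] = (-6)*(13) + (10)*(-4) + (3)*(13) = -79
  (PQ)[0][2] = (-6)*(-7) + (10)*(4) + (3)*(8) = 106
  (PQ)[1][0] = (-12)*(-2) + (8)*(-11) + (4)*(14) = -8
  (PQ)[1][1] = (-12)*(13) + (8)*(-4) + (4)*(13) = -136
  (PQ)[1][2] = (-12)*(-7) + (8)*(4) + (4)*(8) = 148
  (PQ)[2][0] = (4)*(-2) + (-6)*(-11) + (-7)*(14) = -40
  (PQ)[2][1] = (4)*(13) + (-6)*(-4) + (-7)*(13) = -15
  (PQ)[2][2] = (4)*(-7) + (-6)*(4) + (-7)*(8) = -108
PQ =
[      -56       -79       106 ]
[       -8      -136       148 ]
[      -40       -15      -108 ]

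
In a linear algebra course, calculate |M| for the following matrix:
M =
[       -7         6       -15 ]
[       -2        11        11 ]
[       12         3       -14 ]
det(M) = 4003

Expand along row 0 (cofactor expansion): det(M) = a*(e*i - f*h) - b*(d*i - f*g) + c*(d*h - e*g), where the 3×3 is [[a, b, c], [d, e, f], [g, h, i]].
Minor M_00 = (11)*(-14) - (11)*(3) = -154 - 33 = -187.
Minor M_01 = (-2)*(-14) - (11)*(12) = 28 - 132 = -104.
Minor M_02 = (-2)*(3) - (11)*(12) = -6 - 132 = -138.
det(M) = (-7)*(-187) - (6)*(-104) + (-15)*(-138) = 1309 + 624 + 2070 = 4003.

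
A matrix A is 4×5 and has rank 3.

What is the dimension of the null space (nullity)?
2

The rank-nullity theorem for an m×n matrix states:
rank(A) + nullity(A) = n (the number of columns).
Here n = 5 and rank(A) = 3, so nullity(A) = 5 - 3 = 2.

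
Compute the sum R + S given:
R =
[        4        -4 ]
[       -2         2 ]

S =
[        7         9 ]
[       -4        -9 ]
R + S =
[       11         5 ]
[       -6        -7 ]

Matrix addition is elementwise: (R+S)[i][j] = R[i][j] + S[i][j].
  (R+S)[0][0] = (4) + (7) = 11
  (R+S)[0][1] = (-4) + (9) = 5
  (R+S)[1][0] = (-2) + (-4) = -6
  (R+S)[1][1] = (2) + (-9) = -7
R + S =
[       11         5 ]
[       -6        -7 ]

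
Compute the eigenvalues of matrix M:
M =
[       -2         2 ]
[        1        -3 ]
λ = -4, -1

Solve det(M - λI) = 0. For a 2×2 matrix the characteristic equation is λ² - (trace)λ + det = 0.
trace(M) = a + d = -2 - 3 = -5.
det(M) = a*d - b*c = (-2)*(-3) - (2)*(1) = 6 - 2 = 4.
Characteristic equation: λ² - (-5)λ + (4) = 0.
Discriminant = (-5)² - 4*(4) = 25 - 16 = 9.
λ = (-5 ± √9) / 2 = (-5 ± 3) / 2 = -4, -1.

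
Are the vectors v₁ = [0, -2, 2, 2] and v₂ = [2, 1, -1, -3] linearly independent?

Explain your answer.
Yes, linearly independent

Two vectors are linearly dependent iff one is a scalar multiple of the other.
No single scalar k satisfies v₂ = k·v₁ (the ratios of corresponding entries disagree), so v₁ and v₂ are linearly independent.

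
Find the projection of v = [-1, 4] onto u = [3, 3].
[3/2, 3/2]

The projection of v onto u is proj_u(v) = ((v·u) / (u·u)) · u.
v·u = (-1)*(3) + (4)*(3) = 9.
u·u = (3)*(3) + (3)*(3) = 18.
coefficient = 9 / 18 = 1/2.
proj_u(v) = 1/2 · [3, 3] = [3/2, 3/2].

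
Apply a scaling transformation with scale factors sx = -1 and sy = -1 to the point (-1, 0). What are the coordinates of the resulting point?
(1, 0)

Scaling matrix:
[[-1, 0], [0, -1]]
Result: (-1 × -1, 0 × -1) = (1, 0)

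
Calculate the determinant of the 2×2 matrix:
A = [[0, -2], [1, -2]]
2

For A = [[a, b], [c, d]], det(A) = a*d - b*c.
det(A) = (0)*(-2) - (-2)*(1) = 0 - -2 = 2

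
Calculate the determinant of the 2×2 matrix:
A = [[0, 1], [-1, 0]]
1

For A = [[a, b], [c, d]], det(A) = a*d - b*c.
det(A) = (0)*(0) - (1)*(-1) = 0 - -1 = 1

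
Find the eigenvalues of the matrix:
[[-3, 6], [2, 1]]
λ = -5 and λ = 3

Characteristic equation: det(A - λI) = 0
λ² - (trace)λ + (det) = 0
λ² - (-2)λ + (-15) = 0
λ² + 2λ - 15 = 0
Solving: λ = -5, 3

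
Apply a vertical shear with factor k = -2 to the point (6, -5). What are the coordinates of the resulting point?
(6, -17)

Shear matrix for vertical shear with factor k = -2:
[[1, 0], [-2, 1]]
Result: (6, -5) → (6, -17)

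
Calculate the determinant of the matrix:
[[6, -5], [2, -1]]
4

For a 2×2 matrix [[a, b], [c, d]], det = ad - bc
det = (6)(-1) - (-5)(2) = -6 - -10 = 4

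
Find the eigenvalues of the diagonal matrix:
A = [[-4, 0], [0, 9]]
λ₁ = -4, λ₂ = 9

The characteristic polynomial of A is det(A - λI) = (-4 - λ)(9 - λ) = 0.
The roots are λ = -4 and λ = 9, so the eigenvalues are the diagonal entries.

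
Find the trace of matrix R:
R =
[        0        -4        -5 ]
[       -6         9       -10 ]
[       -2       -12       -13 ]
tr(R) = 0 + 9 - 13 = -4

The trace of a square matrix is the sum of its diagonal entries.
Diagonal entries of R: R[0][0] = 0, R[1][1] = 9, R[2][2] = -13.
tr(R) = 0 + 9 - 13 = -4.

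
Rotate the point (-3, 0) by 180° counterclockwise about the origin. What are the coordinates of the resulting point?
(3, 0)

Rotation matrix R(θ) = [[cos θ, -sin θ], [sin θ, cos θ]]; for θ = 180°:
R = [[-1, 0], [0, -1]]
Result: R × [-3, 0]ᵀ = [-1·-3 + (0)·0, 0·-3 + (-1)·0]ᵀ = (3, 0)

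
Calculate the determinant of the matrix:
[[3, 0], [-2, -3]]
-9

For a 2×2 matrix [[a, b], [c, d]], det = ad - bc
det = (3)(-3) - (0)(-2) = -9 - 0 = -9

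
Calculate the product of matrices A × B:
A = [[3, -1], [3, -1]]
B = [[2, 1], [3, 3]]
[[3, 0], [3, 0]]

Matrix multiplication:
C[0][0] = 3×2 + -1×3 = 3
C[0][1] = 3×1 + -1×3 = 0
C[1][0] = 3×2 + -1×3 = 3
C[1][1] = 3×1 + -1×3 = 0
Result: [[3, 0], [3, 0]]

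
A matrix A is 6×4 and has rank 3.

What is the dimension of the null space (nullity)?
1

The rank-nullity theorem for an m×n matrix states:
rank(A) + nullity(A) = n (the number of columns).
Here n = 4 and rank(A) = 3, so nullity(A) = 4 - 3 = 1.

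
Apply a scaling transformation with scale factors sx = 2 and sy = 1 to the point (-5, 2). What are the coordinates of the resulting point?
(-10, 2)

Scaling matrix:
[[2, 0], [0, 1]]
Result: (-5 × 2, 2 × 1) = (-10, 2)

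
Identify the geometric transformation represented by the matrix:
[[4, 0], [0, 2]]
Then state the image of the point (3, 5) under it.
non-uniform scaling by (4, 2); image of (3, 5) is (12, 10)

This is diagonal with distinct entries, so it scales the x-axis by 4 and the y-axis by 2.
The matrix [[4, 0], [0, 2]] represents: non-uniform scaling by (4, 2).
Applying it to (3, 5): [4·3 + 0·5, 0·3 + 2·5] = (12, 10).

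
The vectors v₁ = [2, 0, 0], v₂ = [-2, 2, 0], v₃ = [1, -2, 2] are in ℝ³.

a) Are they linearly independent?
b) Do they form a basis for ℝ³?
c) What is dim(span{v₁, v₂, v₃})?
Yes independent, yes basis, dim = 3

Stack v₁, v₂, v₃ as rows of a 3×3 matrix.
[[2, 0, 0]; [-2, 2, 0]; [1, -2, 2]] is already lower triangular with nonzero diagonal entries (2, 2, 2), so its determinant is the product of the diagonal entries, det = (2)·(2)·(2) = 8 ≠ 0, and the rows are linearly independent.
Three linearly independent vectors in ℝ³ form a basis for ℝ³, so dim(span{v₁,v₂,v₃}) = 3.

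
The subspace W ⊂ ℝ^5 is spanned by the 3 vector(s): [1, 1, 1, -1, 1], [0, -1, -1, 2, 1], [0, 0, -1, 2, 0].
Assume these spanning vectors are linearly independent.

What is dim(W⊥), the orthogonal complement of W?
dim(W⊥) = 2

For any subspace W of ℝ^n, dim(W) + dim(W⊥) = n (the whole-space dimension).
Here the given 3 vectors are linearly independent, so dim(W) = 3.
Thus dim(W⊥) = n - dim(W) = 5 - 3 = 2.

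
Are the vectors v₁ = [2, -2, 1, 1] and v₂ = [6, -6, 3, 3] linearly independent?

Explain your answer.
No, linearly dependent (v₂ = 3·v₁)

Check whether there is a scalar k with v₂ = k·v₁.
Comparing components, k = 3 satisfies 3·[2, -2, 1, 1] = [6, -6, 3, 3].
Since v₂ is a scalar multiple of v₁, the two vectors are linearly dependent.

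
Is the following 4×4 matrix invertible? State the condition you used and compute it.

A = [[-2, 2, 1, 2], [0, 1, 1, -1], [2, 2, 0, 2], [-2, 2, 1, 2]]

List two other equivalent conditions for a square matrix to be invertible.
No, not invertible; det(A) = 0 (two rows are equal, so the rows are linearly dependent). Equivalent conditions (failing for this A): rank(A) < 4; Ax = 0 has non-trivial solutions; 0 is an eigenvalue; the columns are linearly dependent.

To check invertibility, compute det(A).
In this matrix, row 0 and the last row are identical, so one row is a scalar multiple of another and the rows are linearly dependent.
A matrix with linearly dependent rows has det = 0 and is not invertible.
Equivalent failed conditions:
- rank(A) < 4.
- Ax = 0 has non-trivial solutions.
- 0 is an eigenvalue.
- The columns are linearly dependent.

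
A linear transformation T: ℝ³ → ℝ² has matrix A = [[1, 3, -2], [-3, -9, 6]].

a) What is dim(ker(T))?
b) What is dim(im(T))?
dim(ker) = 2, dim(im) = 1

Observe that row 2 = -3 × row 1 (so the rows are linearly dependent).
Thus rank(A) = 1 (only one linearly independent row).
dim(im(T)) = rank(A) = 1.
By the rank-nullity theorem applied to T: ℝ³ → ℝ², rank(A) + nullity(A) = 3 (the domain dimension), so dim(ker(T)) = 3 - 1 = 2.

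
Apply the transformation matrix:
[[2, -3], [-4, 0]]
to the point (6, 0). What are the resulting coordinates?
(12, -24)

Matrix multiplication:
[[2, -3], [-4, 0]] × [6, 0]ᵀ
= [2×6 + -3×0, -4×6 + 0×0]ᵀ
= [12.0000, -24.0000]ᵀ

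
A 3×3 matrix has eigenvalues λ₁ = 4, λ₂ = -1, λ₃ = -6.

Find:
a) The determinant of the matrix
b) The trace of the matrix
det = 24, trace = -3

Two standard eigenvalue identities:
- det(A) equals the product of the eigenvalues (counted with multiplicity).
- trace(A) equals the sum of the eigenvalues.
det(A) = (4)*(-1)*(-6) = 24.
trace(A) = 4 - 1 - 6 = -3.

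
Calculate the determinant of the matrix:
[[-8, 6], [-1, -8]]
70

For a 2×2 matrix [[a, b], [c, d]], det = ad - bc
det = (-8)(-8) - (6)(-1) = 64 - -6 = 70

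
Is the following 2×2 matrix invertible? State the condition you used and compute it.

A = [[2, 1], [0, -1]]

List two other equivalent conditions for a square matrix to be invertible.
Yes, invertible; det(A) = -2 ≠ 0. Equivalent conditions: rank(A) = 2; Ax = 0 has only the trivial solution; 0 is not an eigenvalue; the columns of A are linearly independent.

To check invertibility, compute det(A).
The given matrix is triangular, so det(A) equals the product of its diagonal entries = -2 ≠ 0.
Since det(A) ≠ 0, A is invertible.
Equivalent conditions for a square matrix A to be invertible:
- rank(A) = 2 (full rank).
- The homogeneous system Ax = 0 has only the trivial solution x = 0.
- 0 is not an eigenvalue of A.
- The columns (equivalently rows) of A are linearly independent.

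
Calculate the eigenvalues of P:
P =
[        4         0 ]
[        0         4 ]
λ = 4, 4

Solve det(P - λI) = 0. For a 2×2 matrix the characteristic equation is λ² - (trace)λ + det = 0.
trace(P) = a + d = 4 + 4 = 8.
det(P) = a*d - b*c = (4)*(4) - (0)*(0) = 16 - 0 = 16.
Characteristic equation: λ² - (8)λ + (16) = 0.
Discriminant = (8)² - 4*(16) = 64 - 64 = 0.
λ = (8 ± √0) / 2 = (8 ± 0) / 2 = 4, 4.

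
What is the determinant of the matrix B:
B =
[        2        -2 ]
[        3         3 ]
det(B) = 12

For a 2×2 matrix [[a, b], [c, d]], det = a*d - b*c.
det(B) = (2)*(3) - (-2)*(3) = 6 + 6 = 12.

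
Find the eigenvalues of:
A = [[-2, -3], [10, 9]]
λ = 3, 4

Solve det(A - λI) = 0. For a 2×2 matrix this is λ² - (trace)λ + det = 0.
trace(A) = -2 + 9 = 7.
det(A) = (-2)*(9) - (-3)*(10) = -18 + 30 = 12.
Characteristic equation: λ² - (7)λ + (12) = 0.
Discriminant: (7)² - 4*(12) = 49 - 48 = 1.
Roots: λ = (7 ± √1) / 2 = 3, 4.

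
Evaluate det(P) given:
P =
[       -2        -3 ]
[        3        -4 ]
det(P) = 17

For a 2×2 matrix [[a, b], [c, d]], det = a*d - b*c.
det(P) = (-2)*(-4) - (-3)*(3) = 8 + 9 = 17.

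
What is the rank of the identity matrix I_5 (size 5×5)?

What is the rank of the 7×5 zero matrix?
rank(I_5) = 5, rank(0) = 0

The identity I_5 has 5 columns that are the standard basis vectors e_1, …, e_5. These are linearly independent, so all 5 columns are pivots and rank(I_5) = 5.
The 7×5 zero matrix has every entry zero, so every row is the zero row and there are no pivots; rank(0) = 0.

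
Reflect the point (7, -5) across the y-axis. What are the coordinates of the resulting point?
(-7, -5)

Reflection across y-axis: (7, -5) → (-7, -5)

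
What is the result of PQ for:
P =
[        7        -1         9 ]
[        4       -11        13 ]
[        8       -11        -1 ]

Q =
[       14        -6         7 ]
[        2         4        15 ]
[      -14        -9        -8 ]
PQ =
[      -30      -127       -38 ]
[     -148      -185      -241 ]
[      104       -83      -101 ]

Matrix multiplication: (PQ)[i][j] = sum over k of P[i][k] * Q[k][j].
  (PQ)[0][0] = (7)*(14) + (-1)*(2) + (9)*(-14) = -30
  (PQ)[0][1] = (7)*(-6) + (-1)*(4) + (9)*(-9) = -127
  (PQ)[0][2] = (7)*(7) + (-1)*(15) + (9)*(-8) = -38
  (PQ)[1][0] = (4)*(14) + (-11)*(2) + (13)*(-14) = -148
  (PQ)[1][1] = (4)*(-6) + (-11)*(4) + (13)*(-9) = -185
  (PQ)[1][2] = (4)*(7) + (-11)*(15) + (13)*(-8) = -241
  (PQ)[2][0] = (8)*(14) + (-11)*(2) + (-1)*(-14) = 104
  (PQ)[2][1] = (8)*(-6) + (-11)*(4) + (-1)*(-9) = -83
  (PQ)[2][2] = (8)*(7) + (-11)*(15) + (-1)*(-8) = -101
PQ =
[      -30      -127       -38 ]
[     -148      -185      -241 ]
[      104       -83      -101 ]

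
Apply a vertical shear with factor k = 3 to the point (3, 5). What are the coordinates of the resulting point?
(3, 14)

Shear matrix for vertical shear with factor k = 3:
[[1, 0], [3, 1]]
Result: (3, 5) → (3, 14)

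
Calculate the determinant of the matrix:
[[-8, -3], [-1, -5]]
37

For a 2×2 matrix [[a, b], [c, d]], det = ad - bc
det = (-8)(-5) - (-3)(-1) = 40 - 3 = 37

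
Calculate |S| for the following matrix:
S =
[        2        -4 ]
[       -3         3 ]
det(S) = -6

For a 2×2 matrix [[a, b], [c, d]], det = a*d - b*c.
det(S) = (2)*(3) - (-4)*(-3) = 6 - 12 = -6.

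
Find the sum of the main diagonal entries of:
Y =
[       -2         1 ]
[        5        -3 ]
tr(Y) = -2 - 3 = -5

The trace of a square matrix is the sum of its diagonal entries.
Diagonal entries of Y: Y[0][0] = -2, Y[1][1] = -3.
tr(Y) = -2 - 3 = -5.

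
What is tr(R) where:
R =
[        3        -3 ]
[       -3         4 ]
tr(R) = 3 + 4 = 7

The trace of a square matrix is the sum of its diagonal entries.
Diagonal entries of R: R[0][0] = 3, R[1][1] = 4.
tr(R) = 3 + 4 = 7.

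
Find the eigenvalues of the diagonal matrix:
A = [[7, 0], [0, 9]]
λ₁ = 7, λ₂ = 9

The characteristic polynomial of A is det(A - λI) = (7 - λ)(9 - λ) = 0.
The roots are λ = 7 and λ = 9, so the eigenvalues are the diagonal entries.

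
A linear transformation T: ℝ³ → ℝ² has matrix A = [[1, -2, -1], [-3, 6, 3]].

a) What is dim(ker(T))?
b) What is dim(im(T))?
dim(ker) = 2, dim(im) = 1

Observe that row 2 = -3 × row 1 (so the rows are linearly dependent).
Thus rank(A) = 1 (only one linearly independent row).
dim(im(T)) = rank(A) = 1.
By the rank-nullity theorem applied to T: ℝ³ → ℝ², rank(A) + nullity(A) = 3 (the domain dimension), so dim(ker(T)) = 3 - 1 = 2.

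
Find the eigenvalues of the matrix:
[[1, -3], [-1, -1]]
λ = -2 and λ = 2

Characteristic equation: det(A - λI) = 0
λ² - (trace)λ + (det) = 0
λ² - (0)λ + (-4) = 0
λ² - 0λ - 4 = 0
Solving: λ = -2, 2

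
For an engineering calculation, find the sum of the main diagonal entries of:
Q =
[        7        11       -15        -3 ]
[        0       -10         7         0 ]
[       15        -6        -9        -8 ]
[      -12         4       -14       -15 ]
tr(Q) = 7 - 10 - 9 - 15 = -27

The trace of a square matrix is the sum of its diagonal entries.
Diagonal entries of Q: Q[0][0] = 7, Q[1][1] = -10, Q[2][2] = -9, Q[3][3] = -15.
tr(Q) = 7 - 10 - 9 - 15 = -27.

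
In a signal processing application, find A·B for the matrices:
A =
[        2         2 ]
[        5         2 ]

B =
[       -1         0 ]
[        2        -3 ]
AB =
[        2        -6 ]
[       -1        -6 ]

Matrix multiplication: (AB)[i][j] = sum over k of A[i][k] * B[k][j].
  (AB)[0][0] = (2)*(-1) + (2)*(2) = 2
  (AB)[0][1] = (2)*(0) + (2)*(-3) = -6
  (AB)[1][0] = (5)*(-1) + (2)*(2) = -1
  (AB)[1][1] = (5)*(0) + (2)*(-3) = -6
AB =
[        2        -6 ]
[       -1        -6 ]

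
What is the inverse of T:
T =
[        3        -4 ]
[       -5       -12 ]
det(T) = -56
T⁻¹ =
[     3/14     -1/14 ]
[    -5/56     -3/56 ]

For a 2×2 matrix T = [[a, b], [c, d]] with det(T) ≠ 0, T⁻¹ = (1/det(T)) * [[d, -b], [-c, a]].
det(T) = (3)*(-12) - (-4)*(-5) = -36 - 20 = -56.
T⁻¹ = (1/-56) * [[-12, 4], [5, 3]].
Dividing each entry by -56 and reducing:
T⁻¹ =
[     3/14     -1/14 ]
[    -5/56     -3/56 ]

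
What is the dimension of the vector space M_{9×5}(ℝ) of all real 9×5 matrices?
Dimension = 45

A real 9×5 matrix is determined by its 9·5 = 45 independent entries.
A standard basis is {E_ij : 1 ≤ i ≤ 9, 1 ≤ j ≤ 5}, where E_ij has a 1 in position (i, j) and 0 elsewhere — there are 45 such matrices, and they are linearly independent and span M_{9×5}(ℝ).
Therefore dim(M_{9×5}(ℝ)) = 45.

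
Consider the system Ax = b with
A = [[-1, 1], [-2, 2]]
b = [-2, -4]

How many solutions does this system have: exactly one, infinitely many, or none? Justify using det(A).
Infinitely many solutions

det(A) = (-1)*(2) - (1)*(-2) = 0, so A is singular (column 2 is -1 times column 1).
b = [-2, -4] = 2 * column 1 of A, so b lies in the column space of A.
A singular matrix whose right-hand side is in its column space gives a 1-parameter family of solutions — infinitely many.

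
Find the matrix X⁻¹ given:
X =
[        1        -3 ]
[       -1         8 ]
det(X) = 5
X⁻¹ =
[      8/5       3/5 ]
[      1/5       1/5 ]

For a 2×2 matrix X = [[a, b], [c, d]] with det(X) ≠ 0, X⁻¹ = (1/det(X)) * [[d, -b], [-c, a]].
det(X) = (1)*(8) - (-3)*(-1) = 8 - 3 = 5.
X⁻¹ = (1/5) * [[8, 3], [1, 1]].
Dividing each entry by 5 and reducing:
X⁻¹ =
[      8/5       3/5 ]
[      1/5       1/5 ]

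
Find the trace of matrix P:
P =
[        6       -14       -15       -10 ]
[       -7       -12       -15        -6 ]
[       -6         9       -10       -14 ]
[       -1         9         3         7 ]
tr(P) = 6 - 12 - 10 + 7 = -9

The trace of a square matrix is the sum of its diagonal entries.
Diagonal entries of P: P[0][0] = 6, P[1][1] = -12, P[2][2] = -10, P[3][3] = 7.
tr(P) = 6 - 12 - 10 + 7 = -9.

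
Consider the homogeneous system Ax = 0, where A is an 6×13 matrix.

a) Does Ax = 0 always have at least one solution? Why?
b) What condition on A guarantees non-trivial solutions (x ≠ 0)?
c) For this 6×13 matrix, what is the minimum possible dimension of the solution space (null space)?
a) Yes, x = 0 is always a solution. b) When A has linearly dependent columns (rank < n). c) Minimum nullity = 7.

a) x = 0 satisfies A·0 = 0, so the zero vector is always a solution.
b) Non-trivial solutions exist iff the columns of A are linearly dependent, equivalently rank(A) < n (the number of columns).
c) By rank-nullity, rank(A) + nullity(A) = n = 13. Since A has only 6 rows, rank(A) ≤ 6, so nullity(A) ≥ 13 - 6 = 7.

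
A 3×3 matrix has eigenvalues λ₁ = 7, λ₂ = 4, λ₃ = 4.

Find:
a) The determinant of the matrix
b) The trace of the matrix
det = 112, trace = 15

Two standard eigenvalue identities:
- det(A) equals the product of the eigenvalues (counted with multiplicity).
- trace(A) equals the sum of the eigenvalues.
det(A) = (7)*(4)*(4) = 112.
trace(A) = 7 + 4 + 4 = 15.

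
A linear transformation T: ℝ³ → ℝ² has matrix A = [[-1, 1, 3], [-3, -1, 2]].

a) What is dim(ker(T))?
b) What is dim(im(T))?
dim(ker) = 1, dim(im) = 2

The two rows are not scalar multiples of one another (no single k satisfies row 2 = k × row 1), so they are linearly independent.
Thus rank(A) = 2.
dim(im(T)) = rank(A) = 2.
By the rank-nullity theorem applied to T: ℝ³ → ℝ², rank(A) + nullity(A) = 3 (the domain dimension), so dim(ker(T)) = 3 - 2 = 1.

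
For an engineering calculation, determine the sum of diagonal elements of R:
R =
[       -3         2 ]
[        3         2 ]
tr(R) = -3 + 2 = -1

The trace of a square matrix is the sum of its diagonal entries.
Diagonal entries of R: R[0][0] = -3, R[1][1] = 2.
tr(R) = -3 + 2 = -1.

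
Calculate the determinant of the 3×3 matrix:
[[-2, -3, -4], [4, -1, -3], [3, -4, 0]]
103

Expansion along first row:
det = -2·det([[-1,-3],[-4,0]]) - -3·det([[4,-3],[3,0]]) + -4·det([[4,-1],[3,-4]])
    = -2·(-1·0 - -3·-4) - -3·(4·0 - -3·3) + -4·(4·-4 - -1·3)
    = -2·-12 - -3·9 + -4·-13
    = 24 + 27 + 52 = 103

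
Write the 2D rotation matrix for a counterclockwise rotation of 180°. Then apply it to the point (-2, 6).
R = [[-1, 0], [0, -1]]; R·(-2, 6) = (2, -6)

Rotation matrix formula: R(θ) = [[cos θ, -sin θ], [sin θ, cos θ]]
For θ = 180°:
cos(180°) = -1
sin(180°) = 0
R = [[-1, 0], [0, -1]]
Apply to (-2, 6): [-1·-2 + (0)·6, 0·-2 + -1·6] = (2, -6)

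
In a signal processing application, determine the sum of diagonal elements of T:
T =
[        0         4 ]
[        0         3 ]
tr(T) = 0 + 3 = 3

The trace of a square matrix is the sum of its diagonal entries.
Diagonal entries of T: T[0][0] = 0, T[1][1] = 3.
tr(T) = 0 + 3 = 3.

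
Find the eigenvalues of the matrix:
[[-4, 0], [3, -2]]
λ = -4 and λ = -2

Characteristic equation: det(A - λI) = 0
λ² - (trace)λ + (det) = 0
λ² - (-6)λ + (8) = 0
λ² + 6λ + 8 = 0
Solving: λ = -4, -2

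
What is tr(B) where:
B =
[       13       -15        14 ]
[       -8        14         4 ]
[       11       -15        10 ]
tr(B) = 13 + 14 + 10 = 37

The trace of a square matrix is the sum of its diagonal entries.
Diagonal entries of B: B[0][0] = 13, B[1][1] = 14, B[2][2] = 10.
tr(B) = 13 + 14 + 10 = 37.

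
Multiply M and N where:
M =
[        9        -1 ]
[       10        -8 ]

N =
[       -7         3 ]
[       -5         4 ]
MN =
[      -58        23 ]
[      -30        -2 ]

Matrix multiplication: (MN)[i][j] = sum over k of M[i][k] * N[k][j].
  (MN)[0][0] = (9)*(-7) + (-1)*(-5) = -58
  (MN)[0][1] = (9)*(3) + (-1)*(4) = 23
  (MN)[1][0] = (10)*(-7) + (-8)*(-5) = -30
  (MN)[1][1] = (10)*(3) + (-8)*(4) = -2
MN =
[      -58        23 ]
[      -30        -2 ]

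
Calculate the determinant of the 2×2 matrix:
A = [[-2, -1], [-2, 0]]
-2

For A = [[a, b], [c, d]], det(A) = a*d - b*c.
det(A) = (-2)*(0) - (-1)*(-2) = 0 - 2 = -2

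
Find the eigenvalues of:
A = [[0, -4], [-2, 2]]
λ = -2, 4

Solve det(A - λI) = 0. For a 2×2 matrix this is λ² - (trace)λ + det = 0.
trace(A) = 0 + 2 = 2.
det(A) = (0)*(2) - (-4)*(-2) = 0 - 8 = -8.
Characteristic equation: λ² - (2)λ + (-8) = 0.
Discriminant: (2)² - 4*(-8) = 4 + 32 = 36.
Roots: λ = (2 ± √36) / 2 = -2, 4.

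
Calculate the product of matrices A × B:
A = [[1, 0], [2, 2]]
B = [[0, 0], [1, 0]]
[[0, 0], [2, 0]]

Matrix multiplication:
C[0][0] = 1×0 + 0×1 = 0
C[0][1] = 1×0 + 0×0 = 0
C[1][0] = 2×0 + 2×1 = 2
C[1][1] = 2×0 + 2×0 = 0
Result: [[0, 0], [2, 0]]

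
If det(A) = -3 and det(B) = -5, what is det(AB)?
15

Use the multiplicative property of determinants: det(AB) = det(A)*det(B).
det(AB) = (-3)*(-5) = 15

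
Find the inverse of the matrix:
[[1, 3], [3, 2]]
[[-2/7, 3/7], [3/7, -1/7]]

For [[a,b],[c,d]], inverse = (1/det)·[[d,-b],[-c,a]]
det = 1·2 - 3·3 = -7
Inverse = (1/-7)·[[2, -3], [-3, 1]]
        = [[-2/7, 3/7], [3/7, -1/7]]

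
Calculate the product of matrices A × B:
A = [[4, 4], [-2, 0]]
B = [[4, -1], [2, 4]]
[[24, 12], [-8, 2]]

Matrix multiplication:
C[0][0] = 4×4 + 4×2 = 24
C[0][1] = 4×-1 + 4×4 = 12
C[1][0] = -2×4 + 0×2 = -8
C[1][1] = -2×-1 + 0×4 = 2
Result: [[24, 12], [-8, 2]]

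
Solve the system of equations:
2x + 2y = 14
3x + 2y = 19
x = 5, y = 2

Use elimination (row reduction):
Equation 1: 2x + 2y = 14.
Equation 2: 3x + 2y = 19.
Multiply Eq1 by 3 and Eq2 by 2: 6x + 6y = 42;  6x + 4y = 38.
Subtract: (-2)y = -4, so y = 2.
Back-substitute into Eq1: 2x + 2*(2) = 14, so x = 5.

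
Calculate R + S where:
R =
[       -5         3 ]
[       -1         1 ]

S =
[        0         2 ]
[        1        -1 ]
R + S =
[       -5         5 ]
[        0         0 ]

Matrix addition is elementwise: (R+S)[i][j] = R[i][j] + S[i][j].
  (R+S)[0][0] = (-5) + (0) = -5
  (R+S)[0][1] = (3) + (2) = 5
  (R+S)[1][0] = (-1) + (1) = 0
  (R+S)[1][1] = (1) + (-1) = 0
R + S =
[       -5         5 ]
[        0         0 ]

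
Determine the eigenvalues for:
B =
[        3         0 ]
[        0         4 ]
λ = 3, 4

Solve det(B - λI) = 0. For a 2×2 matrix the characteristic equation is λ² - (trace)λ + det = 0.
trace(B) = a + d = 3 + 4 = 7.
det(B) = a*d - b*c = (3)*(4) - (0)*(0) = 12 - 0 = 12.
Characteristic equation: λ² - (7)λ + (12) = 0.
Discriminant = (7)² - 4*(12) = 49 - 48 = 1.
λ = (7 ± √1) / 2 = (7 ± 1) / 2 = 3, 4.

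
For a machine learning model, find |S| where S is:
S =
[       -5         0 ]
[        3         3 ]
det(S) = -15

For a 2×2 matrix [[a, b], [c, d]], det = a*d - b*c.
det(S) = (-5)*(3) - (0)*(3) = -15 - 0 = -15.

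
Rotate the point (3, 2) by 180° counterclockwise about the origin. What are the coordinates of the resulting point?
(-3, -2)

Rotation matrix R(θ) = [[cos θ, -sin θ], [sin θ, cos θ]]; for θ = 180°:
R = [[-1, 0], [0, -1]]
Result: R × [3, 2]ᵀ = [-1·3 + (0)·2, 0·3 + (-1)·2]ᵀ = (-3, -2)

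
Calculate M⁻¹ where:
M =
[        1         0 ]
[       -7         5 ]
det(M) = 5
M⁻¹ =
[        1         0 ]
[      7/5       1/5 ]

For a 2×2 matrix M = [[a, b], [c, d]] with det(M) ≠ 0, M⁻¹ = (1/det(M)) * [[d, -b], [-c, a]].
det(M) = (1)*(5) - (0)*(-7) = 5 - 0 = 5.
M⁻¹ = (1/5) * [[5, 0], [7, 1]].
Dividing each entry by 5 and reducing:
M⁻¹ =
[        1         0 ]
[      7/5       1/5 ]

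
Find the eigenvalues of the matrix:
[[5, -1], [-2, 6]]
λ = 4 and λ = 7

Characteristic equation: det(A - λI) = 0
λ² - (trace)λ + (det) = 0
λ² - (11)λ + (28) = 0
λ² - 11λ + 28 = 0
Solving: λ = 4, 7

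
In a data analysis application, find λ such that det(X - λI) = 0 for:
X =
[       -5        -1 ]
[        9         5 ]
λ = -4, 4

Solve det(X - λI) = 0. For a 2×2 matrix the characteristic equation is λ² - (trace)λ + det = 0.
trace(X) = a + d = -5 + 5 = 0.
det(X) = a*d - b*c = (-5)*(5) - (-1)*(9) = -25 + 9 = -16.
Characteristic equation: λ² - (0)λ + (-16) = 0.
Discriminant = (0)² - 4*(-16) = 0 + 64 = 64.
λ = (0 ± √64) / 2 = (0 ± 8) / 2 = -4, 4.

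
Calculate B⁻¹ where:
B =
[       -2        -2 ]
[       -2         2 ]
det(B) = -8
B⁻¹ =
[     -1/4      -1/4 ]
[     -1/4       1/4 ]

For a 2×2 matrix B = [[a, b], [c, d]] with det(B) ≠ 0, B⁻¹ = (1/det(B)) * [[d, -b], [-c, a]].
det(B) = (-2)*(2) - (-2)*(-2) = -4 - 4 = -8.
B⁻¹ = (1/-8) * [[2, 2], [2, -2]].
Dividing each entry by -8 and reducing:
B⁻¹ =
[     -1/4      -1/4 ]
[     -1/4       1/4 ]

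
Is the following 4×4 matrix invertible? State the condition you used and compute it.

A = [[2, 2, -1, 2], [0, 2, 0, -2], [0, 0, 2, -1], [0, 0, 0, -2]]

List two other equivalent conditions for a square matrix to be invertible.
Yes, invertible; det(A) = -16 ≠ 0. Equivalent conditions: rank(A) = 4; Ax = 0 has only the trivial solution; 0 is not an eigenvalue; the columns of A are linearly independent.

To check invertibility, compute det(A).
The given matrix is triangular, so det(A) equals the product of its diagonal entries = -16 ≠ 0.
Since det(A) ≠ 0, A is invertible.
Equivalent conditions for a square matrix A to be invertible:
- rank(A) = 4 (full rank).
- The homogeneous system Ax = 0 has only the trivial solution x = 0.
- 0 is not an eigenvalue of A.
- The columns (equivalently rows) of A are linearly independent.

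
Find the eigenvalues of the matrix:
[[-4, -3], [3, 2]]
λ = -1 and λ = -1

Characteristic equation: det(A - λI) = 0
λ² - (trace)λ + (det) = 0
λ² - (-2)λ + (1) = 0
λ² + 2λ + 1 = 0
Solving: λ = -1, -1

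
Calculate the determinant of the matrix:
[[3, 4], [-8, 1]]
35

For a 2×2 matrix [[a, b], [c, d]], det = ad - bc
det = (3)(1) - (4)(-8) = 3 - -32 = 35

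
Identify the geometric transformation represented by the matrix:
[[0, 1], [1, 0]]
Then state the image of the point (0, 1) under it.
reflection across the line y = x; image of (0, 1) is (1, 0)

This is a symmetric orthogonal matrix with determinant -1, which characterizes a reflection in ℝ².
The matrix [[0, 1], [1, 0]] represents: reflection across the line y = x.
Applying it to (0, 1): [0·0 + 1·1, 1·0 + 0·1] = (1, 0).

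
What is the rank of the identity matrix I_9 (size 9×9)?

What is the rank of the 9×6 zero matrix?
rank(I_9) = 9, rank(0) = 0

The identity I_9 has 9 columns that are the standard basis vectors e_1, …, e_9. These are linearly independent, so all 9 columns are pivots and rank(I_9) = 9.
The 9×6 zero matrix has every entry zero, so every row is the zero row and there are no pivots; rank(0) = 0.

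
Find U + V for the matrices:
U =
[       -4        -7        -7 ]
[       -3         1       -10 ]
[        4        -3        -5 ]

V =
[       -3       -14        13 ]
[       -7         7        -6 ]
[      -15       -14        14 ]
U + V =
[       -7       -21         6 ]
[      -10         8       -16 ]
[      -11       -17         9 ]

Matrix addition is elementwise: (U+V)[i][j] = U[i][j] + V[i][j].
  (U+V)[0][0] = (-4) + (-3) = -7
  (U+V)[0][1] = (-7) + (-14) = -21
  (U+V)[0][2] = (-7) + (13) = 6
  (U+V)[1][0] = (-3) + (-7) = -10
  (U+V)[1][1] = (1) + (7) = 8
  (U+V)[1][2] = (-10) + (-6) = -16
  (U+V)[2][0] = (4) + (-15) = -11
  (U+V)[2][1] = (-3) + (-14) = -17
  (U+V)[2][2] = (-5) + (14) = 9
U + V =
[       -7       -21         6 ]
[      -10         8       -16 ]
[      -11       -17         9 ]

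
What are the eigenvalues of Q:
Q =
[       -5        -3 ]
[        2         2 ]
λ = -4, 1

Solve det(Q - λI) = 0. For a 2×2 matrix the characteristic equation is λ² - (trace)λ + det = 0.
trace(Q) = a + d = -5 + 2 = -3.
det(Q) = a*d - b*c = (-5)*(2) - (-3)*(2) = -10 + 6 = -4.
Characteristic equation: λ² - (-3)λ + (-4) = 0.
Discriminant = (-3)² - 4*(-4) = 9 + 16 = 25.
λ = (-3 ± √25) / 2 = (-3 ± 5) / 2 = -4, 1.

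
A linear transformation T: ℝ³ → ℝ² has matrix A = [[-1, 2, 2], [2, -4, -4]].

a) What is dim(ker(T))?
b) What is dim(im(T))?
dim(ker) = 2, dim(im) = 1

Observe that row 2 = -2 × row 1 (so the rows are linearly dependent).
Thus rank(A) = 1 (only one linearly independent row).
dim(im(T)) = rank(A) = 1.
By the rank-nullity theorem applied to T: ℝ³ → ℝ², rank(A) + nullity(A) = 3 (the domain dimension), so dim(ker(T)) = 3 - 1 = 2.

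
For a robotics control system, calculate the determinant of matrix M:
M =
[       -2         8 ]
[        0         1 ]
det(M) = -2

For a 2×2 matrix [[a, b], [c, d]], det = a*d - b*c.
det(M) = (-2)*(1) - (8)*(0) = -2 - 0 = -2.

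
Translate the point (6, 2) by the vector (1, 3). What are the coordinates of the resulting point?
(7, 5)

Translation by (1, 3):
x' = 6 + 1 = 7
y' = 2 + 3 = 5
Homogeneous matrix: [[1, 0, 1], [0, 1, 3], [0, 0, 1]]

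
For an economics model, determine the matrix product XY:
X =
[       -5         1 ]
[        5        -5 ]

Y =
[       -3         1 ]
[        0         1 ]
XY =
[       15        -4 ]
[      -15         0 ]

Matrix multiplication: (XY)[i][j] = sum over k of X[i][k] * Y[k][j].
  (XY)[0][0] = (-5)*(-3) + (1)*(0) = 15
  (XY)[0][1] = (-5)*(1) + (1)*(1) = -4
  (XY)[1][0] = (5)*(-3) + (-5)*(0) = -15
  (XY)[1][1] = (5)*(1) + (-5)*(1) = 0
XY =
[       15        -4 ]
[      -15         0 ]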